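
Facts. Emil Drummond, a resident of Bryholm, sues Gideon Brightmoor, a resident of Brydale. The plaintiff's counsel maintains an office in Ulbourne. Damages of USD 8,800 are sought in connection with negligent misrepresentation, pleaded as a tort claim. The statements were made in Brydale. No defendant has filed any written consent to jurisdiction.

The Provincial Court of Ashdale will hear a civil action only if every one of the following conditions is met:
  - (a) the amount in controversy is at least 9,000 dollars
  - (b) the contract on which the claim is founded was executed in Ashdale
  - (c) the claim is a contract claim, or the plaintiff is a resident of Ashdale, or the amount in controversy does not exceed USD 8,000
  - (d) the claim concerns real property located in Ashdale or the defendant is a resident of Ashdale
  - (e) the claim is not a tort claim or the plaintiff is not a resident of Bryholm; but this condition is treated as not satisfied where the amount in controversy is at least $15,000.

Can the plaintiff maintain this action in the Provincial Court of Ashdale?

No

The Provincial Court of Ashdale:
  (a) The amount in controversy is USD 8,800, below the $9,000 floor. Not satisfied.
  (b) No contract (and hence no place of execution) is alleged. Not satisfied.
  (c) The claim is a tort claim, not a contract claim; the plaintiff resides in Bryholm, not Ashdale; the amount in controversy is USD 8,800, above the USD 8,000 ceiling — none of the alternatives is met. Not satisfied.
  (d) The claim does not concern real property; the defendant resides in Brydale, not Ashdale — none of the alternatives is met. Condition not met.
  (e) The claim is a tort claim; the plaintiff resides in Bryholm — none of the alternatives is met. Fails.
  → No jurisdiction.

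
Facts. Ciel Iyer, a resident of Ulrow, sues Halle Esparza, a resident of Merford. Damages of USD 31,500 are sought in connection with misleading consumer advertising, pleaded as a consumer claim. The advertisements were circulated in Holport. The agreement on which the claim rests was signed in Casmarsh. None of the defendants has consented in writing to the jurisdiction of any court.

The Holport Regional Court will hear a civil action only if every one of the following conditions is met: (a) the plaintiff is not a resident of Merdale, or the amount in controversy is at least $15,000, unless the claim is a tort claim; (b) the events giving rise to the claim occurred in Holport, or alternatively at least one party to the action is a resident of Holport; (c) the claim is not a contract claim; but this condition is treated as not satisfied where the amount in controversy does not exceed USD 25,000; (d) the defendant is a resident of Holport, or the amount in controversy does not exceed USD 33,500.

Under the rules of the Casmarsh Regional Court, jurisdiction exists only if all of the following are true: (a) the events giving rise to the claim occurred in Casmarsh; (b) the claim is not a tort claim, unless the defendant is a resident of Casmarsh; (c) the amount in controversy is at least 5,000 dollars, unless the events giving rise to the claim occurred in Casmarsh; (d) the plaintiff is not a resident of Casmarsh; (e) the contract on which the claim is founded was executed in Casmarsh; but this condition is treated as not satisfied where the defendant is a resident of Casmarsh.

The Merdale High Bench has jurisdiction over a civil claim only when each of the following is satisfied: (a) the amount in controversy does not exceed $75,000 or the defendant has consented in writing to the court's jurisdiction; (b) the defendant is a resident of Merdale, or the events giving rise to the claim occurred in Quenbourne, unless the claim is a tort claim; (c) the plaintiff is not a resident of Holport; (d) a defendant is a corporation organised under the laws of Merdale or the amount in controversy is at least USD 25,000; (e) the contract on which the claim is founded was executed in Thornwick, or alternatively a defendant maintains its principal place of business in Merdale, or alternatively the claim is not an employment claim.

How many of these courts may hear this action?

1

The Holport Regional Court:
  (a) The plaintiff resides in Ulrow, which is not Merdale, so this disjunct is met. Condition met.
  (b) The operative events occurred in Holport, so this disjunct is met. Satisfied.
  (c) The claim is a consumer claim, not a contract claim. The exception is not triggered, since the amount in controversy is USD 31,500, above the 25,000 dollars ceiling. Satisfied.
  (d) The amount in controversy is 31,500 dollars, within the USD 33,500 ceiling, so this disjunct is met. Met.
  → Jurisdiction lies.
The Casmarsh Regional Court:
  (a) The operative events occurred in Holport, not Casmarsh. Not satisfied.
  (b) The claim is a consumer claim, not a tort claim. Condition met.
  (c) The amount in controversy is $31,500, which meets the 5,000 dollars floor. Satisfied.
  (d) The plaintiff resides in Ulrow, which is not Casmarsh. Met.
  (e) The contract was executed in Casmarsh. And the carve-out is inapplicable — the defendant resides in Merford, not Casmarsh. Condition met.
  → Not every requirement is met — no jurisdiction.
The Merdale High Bench:
  (a) The amount in controversy is USD 31,500, within the $75,000 ceiling, so this disjunct is met. Condition met.
  (b) The defendant resides in Merford, not Merdale; the operative events occurred in Holport, not Quenbourne — no alternative holds. The proviso offers no rescue either, since the claim is a consumer claim, not a tort claim. Fails.
  (c) The plaintiff resides in Ulrow, which is not Holport. Condition met.
  (d) The amount in controversy is 31,500 dollars, which meets the 25,000 dollars floor — that alternative is enough. Satisfied.
  (e) The claim is a consumer claim, not an employment claim, so this disjunct is met. Met.
  → The court lacks jurisdiction.
Courts with jurisdiction: the Holport Regional Court — 1 in total.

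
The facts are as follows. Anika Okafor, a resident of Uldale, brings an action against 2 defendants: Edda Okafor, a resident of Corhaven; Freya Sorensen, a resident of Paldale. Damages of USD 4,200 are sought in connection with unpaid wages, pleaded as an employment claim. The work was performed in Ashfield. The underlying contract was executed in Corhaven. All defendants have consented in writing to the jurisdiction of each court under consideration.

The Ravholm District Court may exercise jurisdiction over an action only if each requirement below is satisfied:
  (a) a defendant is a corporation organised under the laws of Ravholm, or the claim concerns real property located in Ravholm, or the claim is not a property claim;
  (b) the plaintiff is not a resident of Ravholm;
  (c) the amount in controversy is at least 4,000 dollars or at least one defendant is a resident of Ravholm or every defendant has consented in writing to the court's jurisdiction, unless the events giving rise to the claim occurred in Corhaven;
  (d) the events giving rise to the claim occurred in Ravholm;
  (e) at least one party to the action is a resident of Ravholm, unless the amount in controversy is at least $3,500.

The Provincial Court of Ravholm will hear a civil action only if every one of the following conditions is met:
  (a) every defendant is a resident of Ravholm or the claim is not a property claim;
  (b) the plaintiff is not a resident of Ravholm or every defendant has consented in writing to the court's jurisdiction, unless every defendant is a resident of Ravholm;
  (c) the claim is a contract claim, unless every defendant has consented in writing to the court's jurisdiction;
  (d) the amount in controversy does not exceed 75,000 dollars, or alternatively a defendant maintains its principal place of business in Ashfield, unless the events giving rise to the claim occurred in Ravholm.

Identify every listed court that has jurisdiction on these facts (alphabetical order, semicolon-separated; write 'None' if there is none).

the Provincial Court of Ravholm

The Ravholm District Court:
  (a) The claim is an employment claim, not a property claim — that alternative is enough. Satisfied.
  (b) The plaintiff resides in Uldale, which is not Ravholm. Condition met.
  (c) The amount in controversy is $4,200, which meets the 4,000 dollars floor, so one alternative holds. Condition met.
  (d) The operative events occurred in Ashfield, not Ravholm. Not met.
  (e) No party resides in Ravholm. However, the amount in controversy is 4,200 dollars, which meets the USD 3,500 floor, so the 'unless' proviso supplies this condition. Condition met.
  → The court lacks jurisdiction.
The Provincial Court of Ravholm:
  (a) The claim is an employment claim, not a property claim, so one alternative holds. Condition met.
  (b) The plaintiff resides in Uldale, which is not Ravholm, so this disjunct is met. Satisfied.
  (c) The claim is an employment claim, not a contract claim. But every defendant has filed written consent, and the 'unless' clause therefore excuses the requirement. Condition met.
  (d) The amount in controversy is 4,200 dollars, within the 75,000 dollars ceiling, which satisfies one of the alternatives. Condition met.
  → Every requirement is satisfied — jurisdiction.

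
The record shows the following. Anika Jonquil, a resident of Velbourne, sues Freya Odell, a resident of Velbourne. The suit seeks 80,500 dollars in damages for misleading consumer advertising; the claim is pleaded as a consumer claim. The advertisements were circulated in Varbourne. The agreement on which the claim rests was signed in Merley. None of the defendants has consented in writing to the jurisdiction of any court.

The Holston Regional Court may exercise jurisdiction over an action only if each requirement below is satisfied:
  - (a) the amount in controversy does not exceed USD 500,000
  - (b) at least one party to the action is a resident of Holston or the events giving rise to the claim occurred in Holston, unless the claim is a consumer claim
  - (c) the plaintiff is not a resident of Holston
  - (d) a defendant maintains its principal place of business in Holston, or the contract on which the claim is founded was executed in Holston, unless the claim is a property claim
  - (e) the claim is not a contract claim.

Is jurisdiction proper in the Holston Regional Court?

No

The Holston Regional Court:
  (a) The amount in controversy is 80,500 dollars, within the 500,000 dollars ceiling. Satisfied.
  (b) No party resides in Holston; the operative events occurred in Varbourne, not Holston — no alternative holds. However, the claim is a consumer claim, so the 'unless' proviso supplies this condition. Satisfied.
  (c) The plaintiff resides in Velbourne, which is not Holston. Satisfied.
  (d) No defendant is a corporation; the contract was executed in Merley, not Holston — every alternative fails. And the claim is a consumer claim, not a property claim, so the proviso does not save it. Not satisfied.
  (e) The claim is a consumer claim, not a contract claim. Met.
  → The court lacks jurisdiction.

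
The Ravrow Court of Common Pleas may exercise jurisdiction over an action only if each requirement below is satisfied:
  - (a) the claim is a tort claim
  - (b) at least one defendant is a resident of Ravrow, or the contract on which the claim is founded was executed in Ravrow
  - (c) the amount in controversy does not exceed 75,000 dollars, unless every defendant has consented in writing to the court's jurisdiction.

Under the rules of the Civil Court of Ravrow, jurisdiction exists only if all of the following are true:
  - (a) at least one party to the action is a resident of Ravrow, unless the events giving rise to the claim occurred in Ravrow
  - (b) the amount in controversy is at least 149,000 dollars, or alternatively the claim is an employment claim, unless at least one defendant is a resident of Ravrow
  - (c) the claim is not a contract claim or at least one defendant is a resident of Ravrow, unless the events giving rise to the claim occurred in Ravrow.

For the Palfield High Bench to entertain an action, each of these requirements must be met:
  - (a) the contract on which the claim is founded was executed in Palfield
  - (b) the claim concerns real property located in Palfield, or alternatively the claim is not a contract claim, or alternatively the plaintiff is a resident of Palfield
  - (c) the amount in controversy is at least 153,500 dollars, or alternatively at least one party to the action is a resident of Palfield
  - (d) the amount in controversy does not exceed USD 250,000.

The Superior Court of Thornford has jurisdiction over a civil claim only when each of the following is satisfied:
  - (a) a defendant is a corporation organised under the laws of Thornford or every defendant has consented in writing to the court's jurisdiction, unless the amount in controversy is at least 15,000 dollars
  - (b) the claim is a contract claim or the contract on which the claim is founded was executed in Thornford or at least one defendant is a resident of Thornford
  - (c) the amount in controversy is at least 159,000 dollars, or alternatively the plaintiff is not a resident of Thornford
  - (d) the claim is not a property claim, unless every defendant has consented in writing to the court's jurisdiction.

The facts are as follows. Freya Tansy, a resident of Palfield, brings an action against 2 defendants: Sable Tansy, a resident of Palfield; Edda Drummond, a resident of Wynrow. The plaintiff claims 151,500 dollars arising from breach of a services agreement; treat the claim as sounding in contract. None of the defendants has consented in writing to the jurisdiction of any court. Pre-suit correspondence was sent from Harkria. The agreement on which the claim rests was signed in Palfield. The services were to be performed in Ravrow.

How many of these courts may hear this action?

The Ravrow Court of Common Pleas:
  (a) The claim is a contract claim, not a tort claim. Condition not met.
  (b) No defendant resides in Ravrow (they reside in Palfield, Wynrow); the contract was executed in Palfield, not Ravrow — no alternative holds. Not satisfied.
  (c) The amount in controversy is $151,500, above the 75,000 dollars ceiling. And no such written consent has been filed, so the proviso does not save it. Condition not met.
  → The court lacks jurisdiction.
The Civil Court of Ravrow:
  (a) No party resides in Ravrow. But the operative events occurred in Ravrow, and the 'unless' clause therefore excuses the requirement. Met.
  (b) The amount in controversy is USD 151,500, which meets the $149,000 floor, which satisfies one of the alternatives. Met.
  (c) The claim is a contract claim; no defendant resides in Ravrow (they reside in Palfield, Wynrow) — no alternative holds. But the operative events occurred in Ravrow, and the 'unless' clause therefore excuses the requirement. Satisfied.
  → The court has jurisdiction.
The Palfield High Bench:
  (a) The contract was executed in Palfield. Met.
  (b) The plaintiff resides in Palfield — that alternative is enough. Condition met.
  (c) Freya Tansy resides in Palfield, which satisfies one of the alternatives. Satisfied.
  (d) The amount in controversy is USD 151,500, within the $250,000 ceiling. Met.
  → The court has jurisdiction.
The Superior Court of Thornford:
  (a) No defendant is a corporation; no such written consent has been filed — no alternative holds. However, the amount in controversy is 151,500 dollars, which meets the 15,000 dollars floor, so the 'unless' proviso supplies this condition. Condition met.
  (b) The claim is a contract claim, so this disjunct is met. Condition met.
  (c) The plaintiff resides in Palfield, which is not Thornford, so this disjunct is met. Satisfied.
  (d) The claim is a contract claim, not a property claim. Satisfied.
  → Every requirement is satisfied — jurisdiction.
Courts with jurisdiction: the Civil Court of Ravrow, the Palfield High Bench, the Superior Court of Thornford — 3 in total.

3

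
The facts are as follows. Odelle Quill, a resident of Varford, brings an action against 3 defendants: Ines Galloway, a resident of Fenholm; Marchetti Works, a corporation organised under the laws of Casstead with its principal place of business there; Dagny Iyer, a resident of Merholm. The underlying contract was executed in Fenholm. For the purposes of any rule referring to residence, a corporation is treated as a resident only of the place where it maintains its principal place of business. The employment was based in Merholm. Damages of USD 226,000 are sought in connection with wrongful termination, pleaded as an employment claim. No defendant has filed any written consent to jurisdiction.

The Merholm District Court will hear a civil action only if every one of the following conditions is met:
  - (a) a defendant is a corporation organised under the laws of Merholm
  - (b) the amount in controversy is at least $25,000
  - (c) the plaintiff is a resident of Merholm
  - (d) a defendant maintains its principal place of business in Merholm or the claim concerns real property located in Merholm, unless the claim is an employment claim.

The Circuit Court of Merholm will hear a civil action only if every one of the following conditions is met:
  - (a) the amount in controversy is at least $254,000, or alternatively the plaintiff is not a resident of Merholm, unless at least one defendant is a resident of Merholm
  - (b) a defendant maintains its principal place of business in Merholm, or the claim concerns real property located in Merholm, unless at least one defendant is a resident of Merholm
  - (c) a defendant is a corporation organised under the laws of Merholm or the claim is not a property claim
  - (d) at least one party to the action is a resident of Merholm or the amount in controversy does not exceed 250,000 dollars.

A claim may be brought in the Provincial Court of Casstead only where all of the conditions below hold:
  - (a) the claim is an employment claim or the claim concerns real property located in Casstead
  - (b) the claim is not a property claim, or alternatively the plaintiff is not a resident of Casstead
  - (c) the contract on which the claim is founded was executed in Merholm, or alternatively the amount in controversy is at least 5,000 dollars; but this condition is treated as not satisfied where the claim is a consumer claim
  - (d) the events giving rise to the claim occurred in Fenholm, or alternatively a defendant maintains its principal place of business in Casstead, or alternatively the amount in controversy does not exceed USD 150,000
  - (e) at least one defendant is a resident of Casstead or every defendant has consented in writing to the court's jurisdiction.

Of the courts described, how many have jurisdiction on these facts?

The Merholm District Court:
  (a) The corporate defendant(s) are organised in Casstead, not Merholm. Fails.
  (b) The amount in controversy is USD 226,000, which meets the USD 25,000 floor. Condition met.
  (c) The plaintiff resides in Varford, not Merholm. Not met.
  (d) The corporate defendant(s) have their principal place of business in Casstead, not Merholm; the claim does not concern real property — every alternative fails. The proviso rescues it, though: the claim is an employment claim. Condition met.
  → The court lacks jurisdiction.
The Circuit Court of Merholm:
  (a) The plaintiff resides in Varford, which is not Merholm, so one alternative holds. Condition met.
  (b) The corporate defendant(s) have their principal place of business in Casstead, not Merholm; the claim does not concern real property — every alternative fails. The proviso rescues it, though: Dagny Iyer resides in Merholm. Met.
  (c) The claim is an employment claim, not a property claim — that alternative is enough. Satisfied.
  (d) Dagny Iyer resides in Merholm, so this disjunct is met. Satisfied.
  → The court has jurisdiction.
The Provincial Court of Casstead:
  (a) The claim is an employment claim, which satisfies one of the alternatives. Satisfied.
  (b) The claim is an employment claim, not a property claim, so one alternative holds. Met.
  (c) The amount in controversy is USD 226,000, which meets the $5,000 floor — that alternative is enough. The exception is not triggered, since the claim is an employment claim, not a consumer claim. Met.
  (d) Marchetti Works has its principal place of business in Casstead, which satisfies one of the alternatives. Met.
  (e) Marchetti Works resides in Casstead, which satisfies one of the alternatives. Met.
  → Every requirement is satisfied — jurisdiction.
Courts with jurisdiction: the Circuit Court of Merholm, the Provincial Court of Casstead — 2 in total.

2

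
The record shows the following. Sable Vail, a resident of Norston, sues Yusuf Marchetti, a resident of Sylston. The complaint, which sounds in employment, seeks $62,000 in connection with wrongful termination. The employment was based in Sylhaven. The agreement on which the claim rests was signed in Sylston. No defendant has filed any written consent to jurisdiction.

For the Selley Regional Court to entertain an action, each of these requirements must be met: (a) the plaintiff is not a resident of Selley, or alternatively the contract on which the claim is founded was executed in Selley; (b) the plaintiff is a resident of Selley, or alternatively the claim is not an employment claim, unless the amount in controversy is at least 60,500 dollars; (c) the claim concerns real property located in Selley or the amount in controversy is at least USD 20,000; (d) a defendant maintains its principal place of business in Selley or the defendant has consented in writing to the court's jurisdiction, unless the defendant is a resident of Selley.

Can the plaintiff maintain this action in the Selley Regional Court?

No

The Selley Regional Court:
  (a) The plaintiff resides in Norston, which is not Selley, so one alternative holds. Satisfied.
  (b) The plaintiff resides in Norston, not Selley; the claim is an employment claim — no alternative holds. But the amount in controversy is USD 62,000, which meets the $60,500 floor, and the 'unless' clause therefore excuses the requirement. Met.
  (c) The amount in controversy is USD 62,000, which meets the USD 20,000 floor, which satisfies one of the alternatives. Condition met.
  (d) No defendant is a corporation; no such written consent has been filed — none of the alternatives is met. The proviso offers no rescue either, since the defendant resides in Sylston, not Selley. Not met.
  → No jurisdiction.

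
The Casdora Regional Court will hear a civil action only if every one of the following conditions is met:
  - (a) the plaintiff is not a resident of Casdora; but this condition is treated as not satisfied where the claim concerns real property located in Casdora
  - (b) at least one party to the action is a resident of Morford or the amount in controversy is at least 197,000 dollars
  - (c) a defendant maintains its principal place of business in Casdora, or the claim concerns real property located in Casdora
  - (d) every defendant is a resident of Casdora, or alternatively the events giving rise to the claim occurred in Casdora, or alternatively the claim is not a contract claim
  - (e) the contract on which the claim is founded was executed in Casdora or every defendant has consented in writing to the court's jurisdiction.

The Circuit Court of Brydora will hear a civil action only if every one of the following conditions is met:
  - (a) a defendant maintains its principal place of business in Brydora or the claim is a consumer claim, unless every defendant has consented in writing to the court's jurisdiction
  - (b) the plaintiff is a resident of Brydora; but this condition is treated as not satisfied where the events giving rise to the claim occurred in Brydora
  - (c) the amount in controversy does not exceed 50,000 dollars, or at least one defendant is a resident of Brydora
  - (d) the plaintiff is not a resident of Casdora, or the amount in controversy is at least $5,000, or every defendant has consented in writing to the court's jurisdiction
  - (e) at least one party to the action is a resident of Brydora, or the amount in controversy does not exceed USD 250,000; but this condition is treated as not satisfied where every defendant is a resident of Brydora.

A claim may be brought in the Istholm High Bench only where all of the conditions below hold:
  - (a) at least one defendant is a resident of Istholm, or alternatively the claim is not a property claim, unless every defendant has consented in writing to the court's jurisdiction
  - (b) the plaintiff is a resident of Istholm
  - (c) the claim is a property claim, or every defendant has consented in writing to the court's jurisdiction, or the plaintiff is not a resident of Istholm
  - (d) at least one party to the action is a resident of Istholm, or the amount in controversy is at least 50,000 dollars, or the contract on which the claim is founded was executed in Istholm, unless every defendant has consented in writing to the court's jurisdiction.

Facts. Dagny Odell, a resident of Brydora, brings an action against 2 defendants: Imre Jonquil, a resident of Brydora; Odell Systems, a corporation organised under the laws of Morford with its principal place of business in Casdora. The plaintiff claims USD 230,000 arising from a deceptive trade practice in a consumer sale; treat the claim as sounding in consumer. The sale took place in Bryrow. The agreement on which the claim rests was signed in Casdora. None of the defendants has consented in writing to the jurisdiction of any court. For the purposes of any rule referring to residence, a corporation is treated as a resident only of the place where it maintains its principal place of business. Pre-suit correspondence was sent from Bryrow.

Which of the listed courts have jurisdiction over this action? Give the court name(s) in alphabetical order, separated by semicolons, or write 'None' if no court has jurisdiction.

The Casdora Regional Court:
  (a) The plaintiff resides in Brydora, which is not Casdora. The exception is not triggered, since the claim does not concern real property. Condition met.
  (b) The amount in controversy is $230,000, which meets the $197,000 floor — that alternative is enough. Condition met.
  (c) Odell Systems has its principal place of business in Casdora, so this disjunct is met. Met.
  (d) The claim is a consumer claim, not a contract claim, so this disjunct is met. Satisfied.
  (e) The contract was executed in Casdora, which satisfies one of the alternatives. Condition met.
  → Every requirement is satisfied — jurisdiction.
The Circuit Court of Brydora:
  (a) The claim is a consumer claim — that alternative is enough. Condition met.
  (b) The plaintiff resides in Brydora. The carve-out does not apply: the operative events occurred in Bryrow, not Brydora. Condition met.
  (c) Imre Jonquil resides in Brydora, so this disjunct is met. Met.
  (d) The plaintiff resides in Brydora, which is not Casdora, so this disjunct is met. Satisfied.
  (e) Dagny Odell resides in Brydora, so one alternative holds. The exception is not triggered, since the defendants reside as follows — Imre Jonquil in Brydora, Odell Systems in Casdora — not all in Brydora. Condition met.
  → The court has jurisdiction.
The Istholm High Bench:
  (a) The claim is a consumer claim, not a property claim, so this disjunct is met. Condition met.
  (b) The plaintiff resides in Brydora, not Istholm. Not met.
  (c) The plaintiff resides in Brydora, which is not Istholm — that alternative is enough. Met.
  (d) The amount in controversy is $230,000, which meets the USD 50,000 floor, which satisfies one of the alternatives. Condition met.
  → At least one condition fails; no jurisdiction.

the Casdora Regional Court; the Circuit Court of Brydora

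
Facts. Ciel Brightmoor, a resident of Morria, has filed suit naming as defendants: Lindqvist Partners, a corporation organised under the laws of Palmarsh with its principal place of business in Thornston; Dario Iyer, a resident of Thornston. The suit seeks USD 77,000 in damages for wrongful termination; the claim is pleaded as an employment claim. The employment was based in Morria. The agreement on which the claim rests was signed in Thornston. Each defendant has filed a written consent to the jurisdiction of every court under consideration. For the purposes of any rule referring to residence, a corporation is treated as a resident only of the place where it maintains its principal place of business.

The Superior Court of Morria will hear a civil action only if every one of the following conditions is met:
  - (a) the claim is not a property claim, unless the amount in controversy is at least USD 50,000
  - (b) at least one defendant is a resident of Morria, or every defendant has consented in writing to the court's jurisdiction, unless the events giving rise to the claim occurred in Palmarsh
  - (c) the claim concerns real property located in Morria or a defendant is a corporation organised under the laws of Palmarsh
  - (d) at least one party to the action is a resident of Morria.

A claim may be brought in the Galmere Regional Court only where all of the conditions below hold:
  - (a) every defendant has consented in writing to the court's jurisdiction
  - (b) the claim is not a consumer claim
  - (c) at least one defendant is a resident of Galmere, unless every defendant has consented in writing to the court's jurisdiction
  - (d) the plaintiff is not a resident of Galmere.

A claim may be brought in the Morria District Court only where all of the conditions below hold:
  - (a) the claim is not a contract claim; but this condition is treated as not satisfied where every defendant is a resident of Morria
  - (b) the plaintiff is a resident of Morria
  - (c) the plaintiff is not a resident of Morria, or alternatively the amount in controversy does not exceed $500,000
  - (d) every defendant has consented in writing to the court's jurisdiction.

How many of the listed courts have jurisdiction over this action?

3

The Superior Court of Morria:
  (a) The claim is an employment claim, not a property claim. Satisfied.
  (b) Every defendant has filed written consent, which satisfies one of the alternatives. Satisfied.
  (c) Lindqvist Partners is organised under the laws of Palmarsh — that alternative is enough. Condition met.
  (d) Ciel Brightmoor resides in Morria. Condition met.
  → Every requirement is satisfied — jurisdiction.
The Galmere Regional Court:
  (a) Every defendant has filed written consent. Met.
  (b) The claim is an employment claim, not a consumer claim. Satisfied.
  (c) No defendant resides in Galmere (they reside in Thornston, Thornston). However, every defendant has filed written consent, so the 'unless' proviso supplies this condition. Met.
  (d) The plaintiff resides in Morria, which is not Galmere. Satisfied.
  → All conditions met; jurisdiction exists.
The Morria District Court:
  (a) The claim is an employment claim, not a contract claim. The exception is not triggered, since the defendants reside as follows — Lindqvist Partners in Thornston, Dario Iyer in Thornston — not all in Morria. Condition met.
  (b) The plaintiff resides in Morria. Condition met.
  (c) The amount in controversy is $77,000, within the $500,000 ceiling, so this disjunct is met. Condition met.
  (d) Every defendant has filed written consent. Condition met.
  → Every requirement is satisfied — jurisdiction.
Courts with jurisdiction: the Superior Court of Morria, the Galmere Regional Court, the Morria District Court — 3 in total.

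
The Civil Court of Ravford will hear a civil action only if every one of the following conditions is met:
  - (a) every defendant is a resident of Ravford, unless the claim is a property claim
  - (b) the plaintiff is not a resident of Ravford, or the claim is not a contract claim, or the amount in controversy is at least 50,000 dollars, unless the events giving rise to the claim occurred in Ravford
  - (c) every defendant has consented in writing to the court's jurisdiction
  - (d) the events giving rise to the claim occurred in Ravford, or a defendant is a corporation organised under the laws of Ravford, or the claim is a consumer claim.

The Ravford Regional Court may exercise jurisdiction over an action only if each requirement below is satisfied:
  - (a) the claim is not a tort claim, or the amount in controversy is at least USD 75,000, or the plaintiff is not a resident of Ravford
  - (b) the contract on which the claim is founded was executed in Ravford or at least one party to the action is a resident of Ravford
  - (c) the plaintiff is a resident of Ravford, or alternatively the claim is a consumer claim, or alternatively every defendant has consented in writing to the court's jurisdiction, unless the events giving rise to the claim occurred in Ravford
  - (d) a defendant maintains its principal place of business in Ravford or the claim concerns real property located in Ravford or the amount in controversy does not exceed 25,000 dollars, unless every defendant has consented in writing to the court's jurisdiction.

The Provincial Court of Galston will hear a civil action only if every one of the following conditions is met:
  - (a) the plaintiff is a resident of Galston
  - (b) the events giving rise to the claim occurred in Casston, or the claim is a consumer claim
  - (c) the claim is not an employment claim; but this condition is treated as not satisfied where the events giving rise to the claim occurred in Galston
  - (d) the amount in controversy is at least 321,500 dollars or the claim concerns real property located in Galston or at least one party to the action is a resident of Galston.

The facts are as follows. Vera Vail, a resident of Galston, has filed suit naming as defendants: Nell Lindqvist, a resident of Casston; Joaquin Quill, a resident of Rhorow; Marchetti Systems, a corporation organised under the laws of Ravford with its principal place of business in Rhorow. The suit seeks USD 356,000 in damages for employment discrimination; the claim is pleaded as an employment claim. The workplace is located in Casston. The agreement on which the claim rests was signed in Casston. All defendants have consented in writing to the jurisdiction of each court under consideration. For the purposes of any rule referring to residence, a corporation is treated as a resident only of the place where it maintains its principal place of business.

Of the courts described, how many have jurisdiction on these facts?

The Civil Court of Ravford:
  (a) The defendants reside as follows — Nell Lindqvist in Casston, Joaquin Quill in Rhorow, Marchetti Systems in Rhorow — not all in Ravford. And the claim is an employment claim, not a property claim, so the proviso does not save it. Not satisfied.
  (b) The plaintiff resides in Galston, which is not Ravford, so one alternative holds. Condition met.
  (c) Every defendant has filed written consent. Met.
  (d) Marchetti Systems is organised under the laws of Ravford, which satisfies one of the alternatives. Condition met.
  → The court lacks jurisdiction.
The Ravford Regional Court:
  (a) The claim is an employment claim, not a tort claim, so one alternative holds. Met.
  (b) The contract was executed in Casston, not Ravford; no party resides in Ravford — every alternative fails. Not satisfied.
  (c) Every defendant has filed written consent — that alternative is enough. Condition met.
  (d) The corporate defendant(s) have their principal place of business in Rhorow, not Ravford; the claim does not concern real property; the amount in controversy is 356,000 dollars, above the USD 25,000 ceiling — none of the alternatives is met. However, every defendant has filed written consent, so the 'unless' proviso supplies this condition. Met.
  → Not every requirement is met — no jurisdiction.
The Provincial Court of Galston:
  (a) The plaintiff resides in Galston. Satisfied.
  (b) The operative events occurred in Casston, so this disjunct is met. Met.
  (c) The claim is an employment claim. Not met.
  (d) The amount in controversy is 356,000 dollars, which meets the USD 321,500 floor, which satisfies one of the alternatives. Condition met.
  → Not every requirement is met — no jurisdiction.
No court satisfies all of its conditions.

0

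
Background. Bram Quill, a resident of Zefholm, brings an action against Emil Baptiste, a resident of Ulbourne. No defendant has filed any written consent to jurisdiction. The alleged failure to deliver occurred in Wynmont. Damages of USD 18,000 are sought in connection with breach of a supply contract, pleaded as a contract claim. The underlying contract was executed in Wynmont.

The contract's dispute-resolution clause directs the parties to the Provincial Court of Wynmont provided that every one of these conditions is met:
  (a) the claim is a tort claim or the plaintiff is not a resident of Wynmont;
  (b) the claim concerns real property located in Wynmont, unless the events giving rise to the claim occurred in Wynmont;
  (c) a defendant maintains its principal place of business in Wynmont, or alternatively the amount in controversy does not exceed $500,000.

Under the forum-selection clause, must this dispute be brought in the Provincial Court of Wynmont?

Yes

The Provincial Court of Wynmont:
  (a) The plaintiff resides in Zefholm, which is not Wynmont — that alternative is enough. Condition met.
  (b) The claim does not concern real property. But the operative events occurred in Wynmont, and the 'unless' clause therefore excuses the requirement. Satisfied.
  (c) The amount in controversy is 18,000 dollars, within the $500,000 ceiling — that alternative is enough. Met.
  → Forum clause is triggered.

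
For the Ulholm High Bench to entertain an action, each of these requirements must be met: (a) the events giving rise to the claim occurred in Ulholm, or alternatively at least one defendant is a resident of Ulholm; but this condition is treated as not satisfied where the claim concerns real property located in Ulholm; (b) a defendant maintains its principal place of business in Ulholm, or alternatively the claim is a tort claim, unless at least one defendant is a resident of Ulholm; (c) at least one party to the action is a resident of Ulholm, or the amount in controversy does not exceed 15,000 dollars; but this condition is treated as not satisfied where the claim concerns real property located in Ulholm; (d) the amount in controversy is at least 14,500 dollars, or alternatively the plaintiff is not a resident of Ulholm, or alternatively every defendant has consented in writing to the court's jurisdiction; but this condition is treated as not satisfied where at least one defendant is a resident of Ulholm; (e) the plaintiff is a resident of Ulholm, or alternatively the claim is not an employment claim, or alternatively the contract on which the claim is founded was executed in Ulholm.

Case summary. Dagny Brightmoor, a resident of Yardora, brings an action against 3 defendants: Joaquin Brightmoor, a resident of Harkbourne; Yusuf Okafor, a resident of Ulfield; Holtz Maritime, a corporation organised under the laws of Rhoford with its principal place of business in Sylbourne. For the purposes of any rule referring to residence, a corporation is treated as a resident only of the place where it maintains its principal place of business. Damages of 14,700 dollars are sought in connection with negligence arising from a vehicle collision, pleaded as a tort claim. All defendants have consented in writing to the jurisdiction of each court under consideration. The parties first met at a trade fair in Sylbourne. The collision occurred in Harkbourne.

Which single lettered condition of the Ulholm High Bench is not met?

The Ulholm High Bench:
  (a) The operative events occurred in Harkbourne, not Ulholm; no defendant resides in Ulholm (they reside in Harkbourne, Ulfield, Sylbourne) — none of the alternatives is met. Condition not met.
  (b) The claim is a tort claim, which satisfies one of the alternatives. Condition met.
  (c) The amount in controversy is USD 14,700, within the 15,000 dollars ceiling, which satisfies one of the alternatives. The exception is not triggered, since the claim does not concern real property. Satisfied.
  (d) The amount in controversy is $14,700, which meets the 14,500 dollars floor, which satisfies one of the alternatives. And the carve-out is inapplicable — no defendant resides in Ulholm (they reside in Harkbourne, Ulfield, Sylbourne). Satisfied.
  (e) The claim is a tort claim, not an employment claim, which satisfies one of the alternatives. Met.
Only condition (a) fails.

(a)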